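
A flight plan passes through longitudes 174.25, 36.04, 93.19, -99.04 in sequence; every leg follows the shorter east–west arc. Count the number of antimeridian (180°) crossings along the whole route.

1

Leg 1: +174.25° → +36.04°, shortest Δλ = -138.21° (west) — does not cross 180°.
Leg 2: +36.04° → +93.19°, shortest Δλ = 57.15° (east) — does not cross 180°.
Leg 3: +93.19° → -99.04°, shortest Δλ = 167.77° (east) — crosses 180°.
Total crossings: 1.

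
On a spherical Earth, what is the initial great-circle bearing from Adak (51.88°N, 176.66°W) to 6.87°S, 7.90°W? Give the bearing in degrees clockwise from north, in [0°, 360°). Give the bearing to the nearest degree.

16°

Δλ = -7.90 − -176.66 = 168.76°.
θ = atan2( sin Δλ · cos φ₂ , cos φ₁ · sin φ₂ − sin φ₁ · cos φ₂ · cos Δλ )
  = atan2(0.19352, 0.69225) = 15.618° → normalised to [0°, 360°): 15.618°.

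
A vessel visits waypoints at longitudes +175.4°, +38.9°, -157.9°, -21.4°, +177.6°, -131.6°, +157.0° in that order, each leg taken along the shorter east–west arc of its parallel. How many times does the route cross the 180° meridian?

Leg 1: +175.4° → +38.9°, shortest Δλ = -136.5° (west) — does not cross 180°.
Leg 2: +38.9° → -157.9°, shortest Δλ = 163.2° (east) — crosses 180°.
Leg 3: -157.9° → -21.4°, shortest Δλ = 136.5° (east) — does not cross 180°.
Leg 4: -21.4° → +177.6°, shortest Δλ = -161.0° (west) — crosses 180°.
Leg 5: +177.6° → -131.6°, shortest Δλ = 50.8° (east) — crosses 180°.
Leg 6: -131.6° → +157.0°, shortest Δλ = -71.4° (west) — crosses 180°.
Total crossings: 4.

4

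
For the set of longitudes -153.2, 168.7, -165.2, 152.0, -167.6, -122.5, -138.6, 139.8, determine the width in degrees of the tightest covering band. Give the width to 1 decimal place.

97.7°

Sort the longitudes: -167.6°, -165.2°, -153.2°, -138.6°, -122.5°, +139.8°, +152.0°, +168.7°.
Eastward gaps between consecutive values (wrapping around): 2.4°, 12.0°, 14.6°, 16.1°, 262.3°, 12.2°, 16.7°, 23.7°.
Largest gap = 262.3° ⇒ minimal covering band is its complement: 360° − 262.3° = 97.7°.
Band runs from +139.8° eastward to -122.5°, crossing the antimeridian.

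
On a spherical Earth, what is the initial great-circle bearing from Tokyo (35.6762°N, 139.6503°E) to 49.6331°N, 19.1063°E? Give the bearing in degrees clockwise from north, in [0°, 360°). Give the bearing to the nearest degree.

325°

Δλ = 19.1063 − 139.6503 = -120.5440°.
θ = atan2( sin Δλ · cos φ₂ , cos φ₁ · sin φ₂ − sin φ₁ · cos φ₂ · cos Δλ )
  = atan2(-0.55781, 0.81088) = -34.524° → normalised to [0°, 360°): 325.476°.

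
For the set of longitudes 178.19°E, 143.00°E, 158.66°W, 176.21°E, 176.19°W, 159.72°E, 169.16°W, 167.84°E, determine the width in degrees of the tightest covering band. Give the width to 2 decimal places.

58.34°

Sort the longitudes: -176.19°, -169.16°, -158.66°, +143.00°, +159.72°, +167.84°, +176.21°, +178.19°.
Eastward gaps between consecutive values (wrapping around): 7.03°, 10.50°, 301.66°, 16.72°, 8.12°, 8.37°, 1.98°, 5.62°.
Largest gap = 301.66° ⇒ minimal covering band is its complement: 360° − 301.66° = 58.34°.
Band runs from +143.00° eastward to -158.66°, crossing the antimeridian.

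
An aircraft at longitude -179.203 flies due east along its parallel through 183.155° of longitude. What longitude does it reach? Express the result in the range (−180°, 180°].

+3.952°

Start at -179.203°; shift +183.155° → +3.952°.
+3.952° already lies in (−180°, 180°].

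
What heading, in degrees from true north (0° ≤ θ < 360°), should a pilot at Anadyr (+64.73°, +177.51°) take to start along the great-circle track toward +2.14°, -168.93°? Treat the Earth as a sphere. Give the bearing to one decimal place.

Δλ = -168.93 − 177.51 = -346.44°; wrapped into (−180°, 180°]: 13.56°.
θ = atan2( sin Δλ · cos φ₂ , cos φ₁ · sin φ₂ − sin φ₁ · cos φ₂ · cos Δλ )
  = atan2(0.23430, -0.86255) = 164.803° → normalised to [0°, 360°): 164.803°.

164.8°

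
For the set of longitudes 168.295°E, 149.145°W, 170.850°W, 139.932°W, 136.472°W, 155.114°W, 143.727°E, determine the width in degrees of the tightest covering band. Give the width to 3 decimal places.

79.801°

Sort the longitudes: -170.850°, -155.114°, -149.145°, -139.932°, -136.472°, +143.727°, +168.295°.
Eastward gaps between consecutive values (wrapping around): 15.736°, 5.969°, 9.213°, 3.460°, 280.199°, 24.568°, 20.855°.
Largest gap = 280.199° ⇒ minimal covering band is its complement: 360° − 280.199° = 79.801°.
Band runs from +143.727° eastward to -136.472°, crossing the antimeridian.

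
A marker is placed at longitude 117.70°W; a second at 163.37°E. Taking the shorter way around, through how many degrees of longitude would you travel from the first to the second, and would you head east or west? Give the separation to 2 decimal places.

78.93° west

Raw difference: 163.37 − -117.70 = 281.07°.
Normalise into (−180°, 180°]: 281.07° − 360° = -78.93°.
Negative ⇒ the second point lies to the west; separation 78.93°.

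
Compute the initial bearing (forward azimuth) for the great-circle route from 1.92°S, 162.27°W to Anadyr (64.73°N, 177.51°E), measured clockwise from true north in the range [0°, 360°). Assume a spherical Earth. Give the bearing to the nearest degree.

Δλ = 177.51 − -162.27 = 339.78°; wrapped into (−180°, 180°]: -20.22°.
θ = atan2( sin Δλ · cos φ₂ , cos φ₁ · sin φ₂ − sin φ₁ · cos φ₂ · cos Δλ )
  = atan2(-0.14754, 0.91722) = -9.138° → normalised to [0°, 360°): 350.862°.

351°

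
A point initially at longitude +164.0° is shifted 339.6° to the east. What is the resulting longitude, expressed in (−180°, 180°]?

Start at +164.0°; shift +339.6° → +503.6°.
+503.6° lies outside (−180°, 180°]; subtract 360° → +143.6°.

+143.6°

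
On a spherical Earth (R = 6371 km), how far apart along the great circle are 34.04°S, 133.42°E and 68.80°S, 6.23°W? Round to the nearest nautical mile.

4379 nmi

Δλ = -6.23 − 133.42 = -139.65°.
Δφ = -68.80 − -34.04 = -34.76°.
a = sin²(Δφ/2) + cos φ₁ · cos φ₂ · sin²(Δλ/2) = 0.353241.
c = 2·atan2(√a, √(1−a)) = 1.27289 rad → d = 6371·c ≈ 8109.60 km ≈ 4378.83 nmi.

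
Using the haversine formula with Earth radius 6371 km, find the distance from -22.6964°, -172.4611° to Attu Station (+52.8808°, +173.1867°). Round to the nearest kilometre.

Δλ = 173.1867 − -172.4611 = 345.6478°; wrapped into (−180°, 180°]: -14.3522°.
Δφ = 52.8808 − -22.6964 = 75.5772°.
a = sin²(Δφ/2) + cos φ₁ · cos φ₂ · sin²(Δλ/2) = 0.384150.
c = 2·atan2(√a, √(1−a)) = 1.33697 rad → d = 6371·c ≈ 8517.85 km.

8518 km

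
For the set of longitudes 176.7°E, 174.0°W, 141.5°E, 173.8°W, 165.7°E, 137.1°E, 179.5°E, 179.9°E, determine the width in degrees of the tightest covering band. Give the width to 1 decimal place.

49.1°

Sort the longitudes: -174.0°, -173.8°, +137.1°, +141.5°, +165.7°, +176.7°, +179.5°, +179.9°.
Eastward gaps between consecutive values (wrapping around): 0.2°, 310.9°, 4.4°, 24.2°, 11.0°, 2.8°, 0.4°, 6.1°.
Largest gap = 310.9° ⇒ minimal covering band is its complement: 360° − 310.9° = 49.1°.
Band runs from +137.1° eastward to -173.8°, crossing the antimeridian.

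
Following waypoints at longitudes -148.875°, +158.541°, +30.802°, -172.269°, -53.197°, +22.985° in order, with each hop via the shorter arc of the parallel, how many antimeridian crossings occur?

Leg 1: -148.875° → +158.541°, shortest Δλ = -52.584° (west) — crosses 180°.
Leg 2: +158.541° → +30.802°, shortest Δλ = -127.739° (west) — does not cross 180°.
Leg 3: +30.802° → -172.269°, shortest Δλ = 156.929° (east) — crosses 180°.
Leg 4: -172.269° → -53.197°, shortest Δλ = 119.072° (east) — does not cross 180°.
Leg 5: -53.197° → +22.985°, shortest Δλ = 76.182° (east) — does not cross 180°.
Total crossings: 2.

2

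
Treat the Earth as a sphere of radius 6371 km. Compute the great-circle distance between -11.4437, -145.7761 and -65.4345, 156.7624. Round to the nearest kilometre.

7388 km

Δλ = 156.7624 − -145.7761 = 302.5385°; wrapped into (−180°, 180°]: -57.4615°.
Δφ = -65.4345 − -11.4437 = -53.9908°.
a = sin²(Δφ/2) + cos φ₁ · cos φ₂ · sin²(Δλ/2) = 0.300195.
c = 2·atan2(√a, √(1−a)) = 1.15970 rad → d = 6371·c ≈ 7388.48 km.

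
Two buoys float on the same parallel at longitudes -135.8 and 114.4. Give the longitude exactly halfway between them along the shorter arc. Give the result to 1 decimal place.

+169.3°

Signed shortest Δλ from -135.8° to +114.4° is -109.8°.
Midpoint longitude = -135.8° + (-109.8°)/2 = -135.8° − 54.9° = -190.7°.
Normalise into (−180°, 180°]: +169.3°.
(The naïve average (-135.8 + +114.4)/2 = -10.7° is on the wrong side of the globe.)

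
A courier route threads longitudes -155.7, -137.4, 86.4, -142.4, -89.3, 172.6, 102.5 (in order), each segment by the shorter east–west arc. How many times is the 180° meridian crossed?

Leg 1: -155.7° → -137.4°, shortest Δλ = 18.3° (east) — does not cross 180°.
Leg 2: -137.4° → +86.4°, shortest Δλ = -136.2° (west) — crosses 180°.
Leg 3: +86.4° → -142.4°, shortest Δλ = 131.2° (east) — crosses 180°.
Leg 4: -142.4° → -89.3°, shortest Δλ = 53.1° (east) — does not cross 180°.
Leg 5: -89.3° → +172.6°, shortest Δλ = -98.1° (west) — crosses 180°.
Leg 6: +172.6° → +102.5°, shortest Δλ = -70.1° (west) — does not cross 180°.
Total crossings: 3.

3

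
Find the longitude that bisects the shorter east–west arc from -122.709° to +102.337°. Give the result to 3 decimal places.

+169.814°

Signed shortest Δλ from -122.709° to +102.337° is -134.954°.
Midpoint longitude = -122.709° + (-134.954°)/2 = -122.709° − 67.477° = -190.186°.
Normalise into (−180°, 180°]: +169.814°.
(The naïve average (-122.709 + +102.337)/2 = -10.186° is on the wrong side of the globe.)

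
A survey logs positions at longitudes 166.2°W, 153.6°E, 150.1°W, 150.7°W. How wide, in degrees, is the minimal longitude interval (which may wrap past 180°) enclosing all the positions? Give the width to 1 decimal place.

Sort the longitudes: -166.2°, -150.7°, -150.1°, +153.6°.
Eastward gaps between consecutive values (wrapping around): 15.5°, 0.6°, 303.7°, 40.2°.
Largest gap = 303.7° ⇒ minimal covering band is its complement: 360° − 303.7° = 56.3°.
Band runs from +153.6° eastward to -150.1°, crossing the antimeridian.

56.3°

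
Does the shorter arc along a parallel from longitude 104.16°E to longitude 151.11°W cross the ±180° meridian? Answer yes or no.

Yes

Naïve |-151.11 − 104.16| = 255.27° > 180°, so the shorter arc goes the other way round — across 180°.
Signed shortest Δλ = ((-151.11 − 104.16 + 180) mod 360) − 180 = 104.73°.
Going east by 104.73° from +104.16° passes through 180° before reaching -151.11°.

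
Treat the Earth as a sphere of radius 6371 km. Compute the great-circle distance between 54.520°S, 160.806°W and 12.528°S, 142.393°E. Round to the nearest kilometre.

Δλ = 142.393 − -160.806 = 303.199°; wrapped into (−180°, 180°]: -56.801°.
Δφ = -12.528 − -54.520 = 41.992°.
a = sin²(Δφ/2) + cos φ₁ · cos φ₂ · sin²(Δλ/2) = 0.256560.
c = 2·atan2(√a, √(1−a)) = 1.06228 rad → d = 6371·c ≈ 6767.80 km.

6768 km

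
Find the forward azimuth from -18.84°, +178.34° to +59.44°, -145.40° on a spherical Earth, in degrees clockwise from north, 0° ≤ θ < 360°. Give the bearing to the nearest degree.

Δλ = -145.40 − 178.34 = -323.74°; wrapped into (−180°, 180°]: 36.26°.
θ = atan2( sin Δλ · cos φ₂ , cos φ₁ · sin φ₂ − sin φ₁ · cos φ₂ · cos Δλ )
  = atan2(0.30072, 0.94736) = 17.611° → normalised to [0°, 360°): 17.611°.

18°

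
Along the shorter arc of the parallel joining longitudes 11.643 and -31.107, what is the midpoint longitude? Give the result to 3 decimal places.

Signed shortest Δλ from +11.643° to -31.107° is -42.750°.
Midpoint longitude = +11.643° + (-42.750°)/2 = +11.643° − 21.375° = -9.732°.

-9.732°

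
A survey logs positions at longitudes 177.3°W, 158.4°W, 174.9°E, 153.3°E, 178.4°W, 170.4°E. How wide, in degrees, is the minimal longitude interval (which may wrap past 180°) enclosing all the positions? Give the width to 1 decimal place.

Sort the longitudes: -178.4°, -177.3°, -158.4°, +153.3°, +170.4°, +174.9°.
Eastward gaps between consecutive values (wrapping around): 1.1°, 18.9°, 311.7°, 17.1°, 4.5°, 6.7°.
Largest gap = 311.7° ⇒ minimal covering band is its complement: 360° − 311.7° = 48.3°.
Band runs from +153.3° eastward to -158.4°, crossing the antimeridian.

48.3°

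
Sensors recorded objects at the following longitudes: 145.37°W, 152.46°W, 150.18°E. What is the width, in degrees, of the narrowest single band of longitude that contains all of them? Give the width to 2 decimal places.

Sort the longitudes: -152.46°, -145.37°, +150.18°.
Eastward gaps between consecutive values (wrapping around): 7.09°, 295.55°, 57.36°.
Largest gap = 295.55° ⇒ minimal covering band is its complement: 360° − 295.55° = 64.45°.
Band runs from +150.18° eastward to -145.37°, crossing the antimeridian.

64.45°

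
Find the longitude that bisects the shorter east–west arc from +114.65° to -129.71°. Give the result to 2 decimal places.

+172.47°

Signed shortest Δλ from +114.65° to -129.71° is +115.64°.
Midpoint longitude = +114.65° + (+115.64°)/2 = +114.65° + 57.82° = +172.47°.
(The naïve average (+114.65 + -129.71)/2 = -7.53° is on the wrong side of the globe.)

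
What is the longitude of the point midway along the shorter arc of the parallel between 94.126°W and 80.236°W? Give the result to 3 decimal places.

87.181°W

Signed shortest Δλ from -94.126° to -80.236° is +13.890°.
Midpoint longitude = -94.126° + (+13.890°)/2 = -94.126° + 6.945° = -87.181°.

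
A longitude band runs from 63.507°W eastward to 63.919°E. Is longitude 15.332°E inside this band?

Yes

Band width going east from -63.507° to +63.919°: ((63.919 − -63.507) mod 360) = 127.426°.
Offset of +15.332° east of the west edge: ((15.332 − -63.507) mod 360) = 78.839°.
78.839° ≤ 127.426° ⇒ inside.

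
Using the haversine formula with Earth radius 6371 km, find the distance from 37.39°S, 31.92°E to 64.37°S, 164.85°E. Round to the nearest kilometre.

Δλ = 164.85 − 31.92 = 132.93°.
Δφ = -64.37 − -37.39 = -26.98°.
a = sin²(Δφ/2) + cos φ₁ · cos φ₂ · sin²(Δλ/2) = 0.343295.
c = 2·atan2(√a, √(1−a)) = 1.25202 rad → d = 6371·c ≈ 7976.59 km.

7977 km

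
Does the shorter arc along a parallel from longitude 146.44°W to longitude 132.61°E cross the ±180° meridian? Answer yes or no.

Yes

Naïve |132.61 − -146.44| = 279.05° > 180°, so the shorter arc goes the other way round — across 180°.
Signed shortest Δλ = ((132.61 − -146.44 + 180) mod 360) − 180 = -80.95°.
Going west by 80.95° from -146.44° passes through 180° before reaching +132.61°.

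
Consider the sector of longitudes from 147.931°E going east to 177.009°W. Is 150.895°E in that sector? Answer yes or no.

Yes

Band width going east from +147.931° to -177.009°: ((-177.009 − 147.931) mod 360) = 35.060°.
Offset of +150.895° east of the west edge: ((150.895 − 147.931) mod 360) = 2.964°.
2.964° ≤ 35.060° ⇒ inside.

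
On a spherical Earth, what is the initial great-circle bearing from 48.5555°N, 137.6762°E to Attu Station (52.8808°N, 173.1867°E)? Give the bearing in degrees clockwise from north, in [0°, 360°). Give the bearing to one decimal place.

65.5°

Δλ = 173.1867 − 137.6762 = 35.5105°.
θ = atan2( sin Δλ · cos φ₂ , cos φ₁ · sin φ₂ − sin φ₁ · cos φ₂ · cos Δλ )
  = atan2(0.35053, 0.15955) = 65.526° → normalised to [0°, 360°): 65.526°.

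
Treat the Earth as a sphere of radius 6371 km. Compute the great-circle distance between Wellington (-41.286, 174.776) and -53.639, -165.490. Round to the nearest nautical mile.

1085 nmi

Δλ = -165.490 − 174.776 = -340.266°; wrapped into (−180°, 180°]: 19.734°.
Δφ = -53.639 − -41.286 = -12.353°.
a = sin²(Δφ/2) + cos φ₁ · cos φ₂ · sin²(Δλ/2) = 0.024658.
c = 2·atan2(√a, √(1−a)) = 0.31536 rad → d = 6371·c ≈ 2009.17 km ≈ 1084.87 nmi.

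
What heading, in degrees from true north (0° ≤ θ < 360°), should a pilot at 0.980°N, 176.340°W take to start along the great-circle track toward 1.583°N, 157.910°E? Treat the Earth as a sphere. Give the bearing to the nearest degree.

272°

Δλ = 157.910 − -176.340 = 334.250°; wrapped into (−180°, 180°]: -25.750°.
θ = atan2( sin Δλ · cos φ₂ , cos φ₁ · sin φ₂ − sin φ₁ · cos φ₂ · cos Δλ )
  = atan2(-0.43428, 0.01222) = -88.388° → normalised to [0°, 360°): 271.612°.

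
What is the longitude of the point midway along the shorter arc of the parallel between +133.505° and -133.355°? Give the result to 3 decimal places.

-179.925°

Signed shortest Δλ from +133.505° to -133.355° is +93.140°.
Midpoint longitude = +133.505° + (+93.140°)/2 = +133.505° + 46.570° = +180.075°.
Normalise into (−180°, 180°]: -179.925°.
(The naïve average (+133.505 + -133.355)/2 = 0.075° is on the wrong side of the globe.)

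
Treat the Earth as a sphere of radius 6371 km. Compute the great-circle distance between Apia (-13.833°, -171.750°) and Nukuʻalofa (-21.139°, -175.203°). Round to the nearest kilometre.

Δλ = -175.203 − -171.750 = -3.453°.
Δφ = -21.139 − -13.833 = -7.306°.
a = sin²(Δφ/2) + cos φ₁ · cos φ₂ · sin²(Δλ/2) = 0.004882.
c = 2·atan2(√a, √(1−a)) = 0.13985 rad → d = 6371·c ≈ 890.98 km.

891 km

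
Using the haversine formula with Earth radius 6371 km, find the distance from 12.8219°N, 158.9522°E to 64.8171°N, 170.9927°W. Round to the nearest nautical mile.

3359 nmi

Δλ = -170.9927 − 158.9522 = -329.9449°; wrapped into (−180°, 180°]: 30.0551°.
Δφ = 64.8171 − 12.8219 = 51.9952°.
a = sin²(Δφ/2) + cos φ₁ · cos φ₂ · sin²(Δλ/2) = 0.220029.
c = 2·atan2(√a, √(1−a)) = 0.97648 rad → d = 6371·c ≈ 6221.16 km ≈ 3359.16 nmi.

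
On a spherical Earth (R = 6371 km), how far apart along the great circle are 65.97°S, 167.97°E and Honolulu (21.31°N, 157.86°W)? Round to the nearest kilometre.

Δλ = -157.86 − 167.97 = -325.83°; wrapped into (−180°, 180°]: 34.17°.
Δφ = 21.31 − -65.97 = 87.28°.
a = sin²(Δφ/2) + cos φ₁ · cos φ₂ · sin²(Δλ/2) = 0.509017.
c = 2·atan2(√a, √(1−a)) = 1.58883 rad → d = 6371·c ≈ 10122.45 km.

10122 km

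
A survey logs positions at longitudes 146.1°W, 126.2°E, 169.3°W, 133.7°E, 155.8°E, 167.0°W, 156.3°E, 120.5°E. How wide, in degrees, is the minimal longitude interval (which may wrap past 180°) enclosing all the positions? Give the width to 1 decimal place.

Sort the longitudes: -169.3°, -167.0°, -146.1°, +120.5°, +126.2°, +133.7°, +155.8°, +156.3°.
Eastward gaps between consecutive values (wrapping around): 2.3°, 20.9°, 266.6°, 5.7°, 7.5°, 22.1°, 0.5°, 34.4°.
Largest gap = 266.6° ⇒ minimal covering band is its complement: 360° − 266.6° = 93.4°.
Band runs from +120.5° eastward to -146.1°, crossing the antimeridian.

93.4°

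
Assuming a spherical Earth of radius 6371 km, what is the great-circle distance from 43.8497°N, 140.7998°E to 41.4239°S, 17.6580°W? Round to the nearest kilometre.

Δλ = -17.6580 − 140.7998 = -158.4578°.
Δφ = -41.4239 − 43.8497 = -85.2736°.
a = sin²(Δφ/2) + cos φ₁ · cos φ₂ · sin²(Δλ/2) = 0.980666.
c = 2·atan2(√a, √(1−a)) = 2.86259 rad → d = 6371·c ≈ 18237.57 km.

18238 km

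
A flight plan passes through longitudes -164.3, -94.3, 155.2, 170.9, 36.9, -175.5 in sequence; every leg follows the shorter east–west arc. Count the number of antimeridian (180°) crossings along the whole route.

2

Leg 1: -164.3° → -94.3°, shortest Δλ = 70.0° (east) — does not cross 180°.
Leg 2: -94.3° → +155.2°, shortest Δλ = -110.5° (west) — crosses 180°.
Leg 3: +155.2° → +170.9°, shortest Δλ = 15.7° (east) — does not cross 180°.
Leg 4: +170.9° → +36.9°, shortest Δλ = -134.0° (west) — does not cross 180°.
Leg 5: +36.9° → -175.5°, shortest Δλ = 147.6° (east) — crosses 180°.
Total crossings: 2.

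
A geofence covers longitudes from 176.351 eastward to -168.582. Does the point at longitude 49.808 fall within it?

No

Band width going east from +176.351° to -168.582°: ((-168.582 − 176.351) mod 360) = 15.067°.
Offset of +49.808° east of the west edge: ((49.808 − 176.351) mod 360) = 233.457°.
233.457° > 15.067° ⇒ outside.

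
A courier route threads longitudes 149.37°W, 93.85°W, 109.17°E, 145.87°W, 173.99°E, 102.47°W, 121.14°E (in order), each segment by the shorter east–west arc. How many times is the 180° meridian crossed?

5

Leg 1: -149.37° → -93.85°, shortest Δλ = 55.52° (east) — does not cross 180°.
Leg 2: -93.85° → +109.17°, shortest Δλ = -156.98° (west) — crosses 180°.
Leg 3: +109.17° → -145.87°, shortest Δλ = 104.96° (east) — crosses 180°.
Leg 4: -145.87° → +173.99°, shortest Δλ = -40.14° (west) — crosses 180°.
Leg 5: +173.99° → -102.47°, shortest Δλ = 83.54° (east) — crosses 180°.
Leg 6: -102.47° → +121.14°, shortest Δλ = -136.39° (west) — crosses 180°.
Total crossings: 5.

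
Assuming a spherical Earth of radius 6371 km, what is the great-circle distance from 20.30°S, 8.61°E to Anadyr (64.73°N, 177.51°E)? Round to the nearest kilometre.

Δλ = 177.51 − 8.61 = 168.90°.
Δφ = 64.73 − -20.30 = 85.03°.
a = sin²(Δφ/2) + cos φ₁ · cos φ₂ · sin²(Δλ/2) = 0.853308.
c = 2·atan2(√a, √(1−a)) = 2.35550 rad → d = 6371·c ≈ 15006.90 km.

15007 km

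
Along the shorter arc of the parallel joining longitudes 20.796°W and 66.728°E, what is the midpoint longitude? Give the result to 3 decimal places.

22.966°E

Signed shortest Δλ from -20.796° to +66.728° is +87.524°.
Midpoint longitude = -20.796° + (+87.524°)/2 = -20.796° + 43.762° = +22.966°.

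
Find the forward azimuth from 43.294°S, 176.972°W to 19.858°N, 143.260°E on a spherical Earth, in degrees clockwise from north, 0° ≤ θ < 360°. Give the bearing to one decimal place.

Δλ = 143.260 − -176.972 = 320.232°; wrapped into (−180°, 180°]: -39.768°.
θ = atan2( sin Δλ · cos φ₂ , cos φ₁ · sin φ₂ − sin φ₁ · cos φ₂ · cos Δλ )
  = atan2(-0.60164, 0.74299) = -38.999° → normalised to [0°, 360°): 321.001°.

321.0°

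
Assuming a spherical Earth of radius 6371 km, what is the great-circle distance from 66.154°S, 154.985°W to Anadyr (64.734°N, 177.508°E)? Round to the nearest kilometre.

14720 km

Δλ = 177.508 − -154.985 = 332.493°; wrapped into (−180°, 180°]: -27.507°.
Δφ = 64.734 − -66.154 = 130.888°.
a = sin²(Δφ/2) + cos φ₁ · cos φ₂ · sin²(Δλ/2) = 0.837045.
c = 2·atan2(√a, √(1−a)) = 2.31053 rad → d = 6371·c ≈ 14720.37 km.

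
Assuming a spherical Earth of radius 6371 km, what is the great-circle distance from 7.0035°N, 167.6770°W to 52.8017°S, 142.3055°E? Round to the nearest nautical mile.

Δλ = 142.3055 − -167.6770 = 309.9825°; wrapped into (−180°, 180°]: -50.0175°.
Δφ = -52.8017 − 7.0035 = -59.8052°.
a = sin²(Δφ/2) + cos φ₁ · cos φ₂ · sin²(Δλ/2) = 0.355775.
c = 2·atan2(√a, √(1−a)) = 1.27819 rad → d = 6371·c ≈ 8143.34 km ≈ 4397.05 nmi.

4397 nmi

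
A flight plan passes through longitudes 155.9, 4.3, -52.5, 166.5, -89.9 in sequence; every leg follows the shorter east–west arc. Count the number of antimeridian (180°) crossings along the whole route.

2

Leg 1: +155.9° → +4.3°, shortest Δλ = -151.6° (west) — does not cross 180°.
Leg 2: +4.3° → -52.5°, shortest Δλ = -56.8° (west) — does not cross 180°.
Leg 3: -52.5° → +166.5°, shortest Δλ = -141.0° (west) — crosses 180°.
Leg 4: +166.5° → -89.9°, shortest Δλ = 103.6° (east) — crosses 180°.
Total crossings: 2.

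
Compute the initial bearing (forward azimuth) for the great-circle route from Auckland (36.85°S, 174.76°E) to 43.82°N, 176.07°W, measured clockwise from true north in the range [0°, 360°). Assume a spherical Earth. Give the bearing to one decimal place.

Δλ = -176.07 − 174.76 = -350.83°; wrapped into (−180°, 180°]: 9.17°.
θ = atan2( sin Δλ · cos φ₂ , cos φ₁ · sin φ₂ − sin φ₁ · cos φ₂ · cos Δλ )
  = atan2(0.11498, 0.98124) = 6.684° → normalised to [0°, 360°): 6.684°.

6.7°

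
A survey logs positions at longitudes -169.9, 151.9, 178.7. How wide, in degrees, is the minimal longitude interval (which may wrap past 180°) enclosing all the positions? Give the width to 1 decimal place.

Sort the longitudes: -169.9°, +151.9°, +178.7°.
Eastward gaps between consecutive values (wrapping around): 321.8°, 26.8°, 11.4°.
Largest gap = 321.8° ⇒ minimal covering band is its complement: 360° − 321.8° = 38.2°.
Band runs from +151.9° eastward to -169.9°, crossing the antimeridian.

38.2°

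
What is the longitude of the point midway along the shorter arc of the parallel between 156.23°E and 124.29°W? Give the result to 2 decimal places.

Signed shortest Δλ from +156.23° to -124.29° is +79.48°.
Midpoint longitude = +156.23° + (+79.48°)/2 = +156.23° + 39.74° = +195.97°.
Normalise into (−180°, 180°]: -164.03°.
(The naïve average (+156.23 + -124.29)/2 = 15.97° is on the wrong side of the globe.)

164.03°W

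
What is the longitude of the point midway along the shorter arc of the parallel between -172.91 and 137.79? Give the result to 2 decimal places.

Signed shortest Δλ from -172.91° to +137.79° is -49.30°.
Midpoint longitude = -172.91° + (-49.30°)/2 = -172.91° − 24.65° = -197.56°.
Normalise into (−180°, 180°]: +162.44°.
(The naïve average (-172.91 + +137.79)/2 = -17.56° is on the wrong side of the globe.)

+162.44°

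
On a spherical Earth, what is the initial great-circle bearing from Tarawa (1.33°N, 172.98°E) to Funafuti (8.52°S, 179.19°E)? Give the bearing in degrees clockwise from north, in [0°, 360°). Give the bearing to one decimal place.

Δλ = 179.19 − 172.98 = 6.21°.
θ = atan2( sin Δλ · cos φ₂ , cos φ₁ · sin φ₂ − sin φ₁ · cos φ₂ · cos Δλ )
  = atan2(0.10698, -0.17093) = 147.960° → normalised to [0°, 360°): 147.960°.

148.0°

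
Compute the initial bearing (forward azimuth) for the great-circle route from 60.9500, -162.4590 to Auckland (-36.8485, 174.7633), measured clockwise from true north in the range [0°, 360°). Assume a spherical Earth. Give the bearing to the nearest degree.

198°

Δλ = 174.7633 − -162.4590 = 337.2223°; wrapped into (−180°, 180°]: -22.7777°.
θ = atan2( sin Δλ · cos φ₂ , cos φ₁ · sin φ₂ − sin φ₁ · cos φ₂ · cos Δλ )
  = atan2(-0.30981, -0.93620) = -161.689° → normalised to [0°, 360°): 198.311°.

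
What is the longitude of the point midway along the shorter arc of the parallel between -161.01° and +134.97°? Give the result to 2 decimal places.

+166.98°

Signed shortest Δλ from -161.01° to +134.97° is -64.02°.
Midpoint longitude = -161.01° + (-64.02°)/2 = -161.01° − 32.01° = -193.02°.
Normalise into (−180°, 180°]: +166.98°.
(The naïve average (-161.01 + +134.97)/2 = -13.02° is on the wrong side of the globe.)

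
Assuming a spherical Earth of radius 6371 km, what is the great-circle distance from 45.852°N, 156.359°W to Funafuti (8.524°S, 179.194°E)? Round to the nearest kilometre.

6518 km

Δλ = 179.194 − -156.359 = 335.553°; wrapped into (−180°, 180°]: -24.447°.
Δφ = -8.524 − 45.852 = -54.376°.
a = sin²(Δφ/2) + cos φ₁ · cos φ₂ · sin²(Δλ/2) = 0.239647.
c = 2·atan2(√a, √(1−a)) = 1.02312 rad → d = 6371·c ≈ 6518.28 km.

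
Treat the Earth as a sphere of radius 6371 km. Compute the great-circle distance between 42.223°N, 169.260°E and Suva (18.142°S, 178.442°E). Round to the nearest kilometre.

Δλ = 178.442 − 169.260 = 9.182°.
Δφ = -18.142 − 42.223 = -60.365°.
a = sin²(Δφ/2) + cos φ₁ · cos φ₂ · sin²(Δλ/2) = 0.257272.
c = 2·atan2(√a, √(1−a)) = 1.06391 rad → d = 6371·c ≈ 6778.18 km.

6778 km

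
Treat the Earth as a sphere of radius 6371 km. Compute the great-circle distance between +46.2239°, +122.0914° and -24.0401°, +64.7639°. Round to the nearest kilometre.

Δλ = 64.7639 − 122.0914 = -57.3275°.
Δφ = -24.0401 − 46.2239 = -70.2640°.
a = sin²(Δφ/2) + cos φ₁ · cos φ₂ · sin²(Δλ/2) = 0.476530.
c = 2·atan2(√a, √(1−a)) = 1.52384 rad → d = 6371·c ≈ 9708.37 km.

9708 km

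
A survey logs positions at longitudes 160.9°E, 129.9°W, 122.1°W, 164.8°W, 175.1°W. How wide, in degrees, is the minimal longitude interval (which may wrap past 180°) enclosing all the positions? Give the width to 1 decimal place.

Sort the longitudes: -175.1°, -164.8°, -129.9°, -122.1°, +160.9°.
Eastward gaps between consecutive values (wrapping around): 10.3°, 34.9°, 7.8°, 283.0°, 24.0°.
Largest gap = 283.0° ⇒ minimal covering band is its complement: 360° − 283.0° = 77.0°.
Band runs from +160.9° eastward to -122.1°, crossing the antimeridian.

77.0°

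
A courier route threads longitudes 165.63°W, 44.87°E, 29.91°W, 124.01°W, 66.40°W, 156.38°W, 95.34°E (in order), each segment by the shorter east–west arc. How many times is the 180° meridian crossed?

Leg 1: -165.63° → +44.87°, shortest Δλ = -149.5° (west) — crosses 180°.
Leg 2: +44.87° → -29.91°, shortest Δλ = -74.78° (west) — does not cross 180°.
Leg 3: -29.91° → -124.01°, shortest Δλ = -94.1° (west) — does not cross 180°.
Leg 4: -124.01° → -66.40°, shortest Δλ = 57.61° (east) — does not cross 180°.
Leg 5: -66.40° → -156.38°, shortest Δλ = -89.98° (west) — does not cross 180°.
Leg 6: -156.38° → +95.34°, shortest Δλ = -108.28° (west) — crosses 180°.
Total crossings: 2.

2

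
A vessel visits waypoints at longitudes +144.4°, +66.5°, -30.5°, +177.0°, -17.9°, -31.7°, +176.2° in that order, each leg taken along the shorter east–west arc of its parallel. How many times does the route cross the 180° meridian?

Leg 1: +144.4° → +66.5°, shortest Δλ = -77.9° (west) — does not cross 180°.
Leg 2: +66.5° → -30.5°, shortest Δλ = -97.0° (west) — does not cross 180°.
Leg 3: -30.5° → +177.0°, shortest Δλ = -152.5° (west) — crosses 180°.
Leg 4: +177.0° → -17.9°, shortest Δλ = 165.1° (east) — crosses 180°.
Leg 5: -17.9° → -31.7°, shortest Δλ = -13.8° (west) — does not cross 180°.
Leg 6: -31.7° → +176.2°, shortest Δλ = -152.1° (west) — crosses 180°.
Total crossings: 3.

3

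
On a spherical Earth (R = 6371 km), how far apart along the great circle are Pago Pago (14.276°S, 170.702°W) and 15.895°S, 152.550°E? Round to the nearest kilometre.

Δλ = 152.550 − -170.702 = 323.252°; wrapped into (−180°, 180°]: -36.748°.
Δφ = -15.895 − -14.276 = -1.619°.
a = sin²(Δφ/2) + cos φ₁ · cos φ₂ · sin²(Δλ/2) = 0.092812.
c = 2·atan2(√a, √(1−a)) = 0.61914 rad → d = 6371·c ≈ 3944.56 km.

3945 km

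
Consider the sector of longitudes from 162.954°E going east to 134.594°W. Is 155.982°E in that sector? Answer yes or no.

Band width going east from +162.954° to -134.594°: ((-134.594 − 162.954) mod 360) = 62.452°.
Offset of +155.982° east of the west edge: ((155.982 − 162.954) mod 360) = 353.028°.
353.028° > 62.452° ⇒ outside.

No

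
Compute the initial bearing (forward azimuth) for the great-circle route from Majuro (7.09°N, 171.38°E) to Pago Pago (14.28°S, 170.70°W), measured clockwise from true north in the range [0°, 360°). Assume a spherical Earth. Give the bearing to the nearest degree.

140°

Δλ = -170.70 − 171.38 = -342.08°; wrapped into (−180°, 180°]: 17.92°.
θ = atan2( sin Δλ · cos φ₂ , cos φ₁ · sin φ₂ − sin φ₁ · cos φ₂ · cos Δλ )
  = atan2(0.29818, -0.35859) = 140.255° → normalised to [0°, 360°): 140.255°.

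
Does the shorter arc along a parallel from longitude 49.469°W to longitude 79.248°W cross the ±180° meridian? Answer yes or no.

Signed shortest Δλ = ((-79.248 − -49.469 + 180) mod 360) − 180 = -29.779°.
Going west by 29.779° from -49.469° reaches -79.248° without touching 180°.

No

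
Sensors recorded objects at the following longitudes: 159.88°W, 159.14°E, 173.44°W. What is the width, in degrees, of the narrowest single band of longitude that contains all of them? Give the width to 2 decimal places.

40.98°

Sort the longitudes: -173.44°, -159.88°, +159.14°.
Eastward gaps between consecutive values (wrapping around): 13.56°, 319.02°, 27.42°.
Largest gap = 319.02° ⇒ minimal covering band is its complement: 360° − 319.02° = 40.98°.
Band runs from +159.14° eastward to -159.88°, crossing the antimeridian.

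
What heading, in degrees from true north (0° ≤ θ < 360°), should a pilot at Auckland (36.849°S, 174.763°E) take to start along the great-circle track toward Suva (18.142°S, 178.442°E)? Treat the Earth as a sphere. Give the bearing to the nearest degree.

Δλ = 178.442 − 174.763 = 3.679°.
θ = atan2( sin Δλ · cos φ₂ , cos φ₁ · sin φ₂ − sin φ₁ · cos φ₂ · cos Δλ )
  = atan2(0.06098, 0.31955) = 10.803° → normalised to [0°, 360°): 10.803°.

11°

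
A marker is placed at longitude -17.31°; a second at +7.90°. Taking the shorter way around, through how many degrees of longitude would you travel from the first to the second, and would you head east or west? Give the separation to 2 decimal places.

Raw difference: 7.90 − -17.31 = 25.21°.
Normalise into (−180°, 180°]: 25.21° stays 25.21°.
Positive ⇒ the second point lies to the east; separation 25.21°.

25.21° east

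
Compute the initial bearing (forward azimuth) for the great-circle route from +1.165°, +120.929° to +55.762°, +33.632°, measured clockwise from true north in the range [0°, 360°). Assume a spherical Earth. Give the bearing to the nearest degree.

Δλ = 33.632 − 120.929 = -87.297°.
θ = atan2( sin Δλ · cos φ₂ , cos φ₁ · sin φ₂ − sin φ₁ · cos φ₂ · cos Δλ )
  = atan2(-0.56201, 0.82600) = -34.231° → normalised to [0°, 360°): 325.769°.

326°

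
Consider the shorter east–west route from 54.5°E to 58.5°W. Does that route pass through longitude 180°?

No

Signed shortest Δλ = ((-58.5 − 54.5 + 180) mod 360) − 180 = -113.0°.
Going west by 113.0° from +54.5° reaches -58.5° without touching 180°.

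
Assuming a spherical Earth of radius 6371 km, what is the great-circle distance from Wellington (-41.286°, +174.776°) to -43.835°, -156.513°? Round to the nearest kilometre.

2357 km

Δλ = -156.513 − 174.776 = -331.289°; wrapped into (−180°, 180°]: 28.711°.
Δφ = -43.835 − -41.286 = -2.549°.
a = sin²(Δφ/2) + cos φ₁ · cos φ₂ · sin²(Δλ/2) = 0.033815.
c = 2·atan2(√a, √(1−a)) = 0.36988 rad → d = 6371·c ≈ 2356.52 km.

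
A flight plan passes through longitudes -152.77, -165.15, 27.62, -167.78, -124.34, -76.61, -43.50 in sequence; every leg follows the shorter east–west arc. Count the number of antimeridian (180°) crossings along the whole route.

Leg 1: -152.77° → -165.15°, shortest Δλ = -12.38° (west) — does not cross 180°.
Leg 2: -165.15° → +27.62°, shortest Δλ = -167.23° (west) — crosses 180°.
Leg 3: +27.62° → -167.78°, shortest Δλ = 164.6° (east) — crosses 180°.
Leg 4: -167.78° → -124.34°, shortest Δλ = 43.44° (east) — does not cross 180°.
Leg 5: -124.34° → -76.61°, shortest Δλ = 47.73° (east) — does not cross 180°.
Leg 6: -76.61° → -43.50°, shortest Δλ = 33.11° (east) — does not cross 180°.
Total crossings: 2.

2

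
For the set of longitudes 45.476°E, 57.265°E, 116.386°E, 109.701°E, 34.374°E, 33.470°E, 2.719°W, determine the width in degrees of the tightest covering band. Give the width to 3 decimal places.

Sort the longitudes: -2.719°, +33.470°, +34.374°, +45.476°, +57.265°, +109.701°, +116.386°.
Eastward gaps between consecutive values (wrapping around): 36.189°, 0.904°, 11.102°, 11.789°, 52.436°, 6.685°, 240.895°.
Largest gap = 240.895° ⇒ minimal covering band is its complement: 360° − 240.895° = 119.105°.
Band runs from -2.719° eastward to +116.386°.

119.105°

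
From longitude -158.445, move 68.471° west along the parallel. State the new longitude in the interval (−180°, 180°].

Start at -158.445°; shift −68.471° → -226.916°.
-226.916° lies outside (−180°, 180°]; add 360° → +133.084°.

+133.084°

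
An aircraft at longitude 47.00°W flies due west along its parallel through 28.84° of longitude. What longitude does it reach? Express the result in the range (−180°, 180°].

Start at -47.00°; shift −28.84° → -75.84°.
-75.84° already lies in (−180°, 180°].

75.84°W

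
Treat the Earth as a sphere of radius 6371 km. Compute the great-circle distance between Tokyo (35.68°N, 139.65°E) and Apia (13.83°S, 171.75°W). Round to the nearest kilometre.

7509 km

Δλ = -171.75 − 139.65 = -311.40°; wrapped into (−180°, 180°]: 48.60°.
Δφ = -13.83 − 35.68 = -49.51°.
a = sin²(Δφ/2) + cos φ₁ · cos φ₂ · sin²(Δλ/2) = 0.308911.
c = 2·atan2(√a, √(1−a)) = 1.17864 rad → d = 6371·c ≈ 7509.14 km.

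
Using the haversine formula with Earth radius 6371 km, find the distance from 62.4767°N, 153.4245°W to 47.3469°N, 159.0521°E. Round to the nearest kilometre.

3366 km

Δλ = 159.0521 − -153.4245 = 312.4766°; wrapped into (−180°, 180°]: -47.5234°.
Δφ = 47.3469 − 62.4767 = -15.1298°.
a = sin²(Δφ/2) + cos φ₁ · cos φ₂ · sin²(Δλ/2) = 0.068166.
c = 2·atan2(√a, √(1−a)) = 0.52829 rad → d = 6371·c ≈ 3365.76 km.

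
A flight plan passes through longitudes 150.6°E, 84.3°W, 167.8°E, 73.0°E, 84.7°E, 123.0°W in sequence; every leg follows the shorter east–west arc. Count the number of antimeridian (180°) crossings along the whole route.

Leg 1: +150.6° → -84.3°, shortest Δλ = 125.1° (east) — crosses 180°.
Leg 2: -84.3° → +167.8°, shortest Δλ = -107.9° (west) — crosses 180°.
Leg 3: +167.8° → +73.0°, shortest Δλ = -94.8° (west) — does not cross 180°.
Leg 4: +73.0° → +84.7°, shortest Δλ = 11.7° (east) — does not cross 180°.
Leg 5: +84.7° → -123.0°, shortest Δλ = 152.3° (east) — crosses 180°.
Total crossings: 3.

3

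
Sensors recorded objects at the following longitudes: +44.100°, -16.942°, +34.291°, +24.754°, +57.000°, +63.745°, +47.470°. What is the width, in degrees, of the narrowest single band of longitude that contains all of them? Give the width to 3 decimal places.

80.687°

Sort the longitudes: -16.942°, +24.754°, +34.291°, +44.100°, +47.470°, +57.000°, +63.745°.
Eastward gaps between consecutive values (wrapping around): 41.696°, 9.537°, 9.809°, 3.370°, 9.530°, 6.745°, 279.313°.
Largest gap = 279.313° ⇒ minimal covering band is its complement: 360° − 279.313° = 80.687°.
Band runs from -16.942° eastward to +63.745°.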